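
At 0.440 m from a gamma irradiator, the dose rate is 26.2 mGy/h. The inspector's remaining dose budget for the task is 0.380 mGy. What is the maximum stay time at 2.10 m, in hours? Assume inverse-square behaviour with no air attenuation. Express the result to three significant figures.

Since intensity falls as 1/r², rate at 2.10 m:
26.2 × (0.440/2.10)² = 26.2 × 0.04390 = 1.150 mGy/h.
Stay time = 0.380 mGy ÷ 1.150 mGy/h = 0.3304 h.

0.330 h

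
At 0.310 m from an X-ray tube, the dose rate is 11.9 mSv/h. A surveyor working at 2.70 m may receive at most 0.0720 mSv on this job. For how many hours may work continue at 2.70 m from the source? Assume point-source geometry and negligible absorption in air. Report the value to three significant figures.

Applying the 1/r² law, rate at 2.70 m:
11.9 × (0.310/2.70)² = 11.9 × 0.01318 = 0.1568 mSv/h.
Stay time = 0.0720 mSv ÷ 0.1568 mSv/h = 0.4592 h.

0.459 h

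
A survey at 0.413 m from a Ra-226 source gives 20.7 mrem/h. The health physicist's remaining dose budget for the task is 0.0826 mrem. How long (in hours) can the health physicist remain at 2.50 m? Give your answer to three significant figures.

Using I₁d₁² = I₂d₂², rate at 2.50 m:
(0.413/2.50)² = 0.02729, so 20.7 × 0.02729 = 0.5649 mrem/h.
Stay time = 0.0826 mrem ÷ 0.5649 mrem/h = 0.1462 h.

0.146 h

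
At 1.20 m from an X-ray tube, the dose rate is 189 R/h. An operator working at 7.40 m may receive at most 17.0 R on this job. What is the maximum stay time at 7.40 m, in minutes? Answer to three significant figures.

205 min

Applying the 1/r² law, rate at 7.40 m:
(1.20/7.40)² = 0.02630, so 189 × 0.02630 = 4.971 R/h.
Stay time = 17.0 R ÷ 4.971 R/h = 3.420 h = 205.2 min.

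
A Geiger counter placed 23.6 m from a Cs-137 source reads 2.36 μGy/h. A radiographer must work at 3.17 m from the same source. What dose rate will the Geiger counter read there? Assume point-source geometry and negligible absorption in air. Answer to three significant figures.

131 μGy/h

Since intensity falls as 1/r², scaling from 23.6 m to 3.17 m:
2.36 × (23.6/3.17)² = 2.36 × 55.42 = 130.8 μGy/h.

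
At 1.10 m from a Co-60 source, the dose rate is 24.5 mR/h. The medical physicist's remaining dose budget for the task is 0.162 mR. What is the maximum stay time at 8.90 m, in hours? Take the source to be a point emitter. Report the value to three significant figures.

Intensity scales as (d₁/d₂)², so rate at 8.90 m:
24.5 × (1.10/8.90)² = 24.5 × 0.01528 = 0.3744 mR/h.
Stay time = 0.162 mR ÷ 0.3744 mR/h = 0.4327 h.

0.433 h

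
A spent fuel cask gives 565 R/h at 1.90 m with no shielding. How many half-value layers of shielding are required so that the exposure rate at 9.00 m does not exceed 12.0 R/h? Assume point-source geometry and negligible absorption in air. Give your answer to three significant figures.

1.07 half-value layers

At 9.00 m, distance alone gives 565 × (1.90/9.00)² = 565 × 0.04457 = 25.18 R/h.
Further attenuation needed: 25.18/12.0 = 2.098.
n = log₂(2.098) = 1.069 half-value layers.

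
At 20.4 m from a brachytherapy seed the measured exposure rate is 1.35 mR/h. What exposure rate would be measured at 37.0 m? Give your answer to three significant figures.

Since intensity falls as 1/r², scaling from 20.4 m to 37.0 m:
1.35 × (20.4/37.0)² = 1.35 × 0.3040 = 0.4104 mR/h.

0.410 mR/h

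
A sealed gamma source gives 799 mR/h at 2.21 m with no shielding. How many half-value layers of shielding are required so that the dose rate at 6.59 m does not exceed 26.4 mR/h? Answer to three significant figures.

1.77 half-value layers

At 6.59 m, distance alone gives (2.21/6.59)² = 0.1125, so 799 × 0.1125 = 89.89 mR/h.
Further attenuation needed: 89.89/26.4 = 3.405.
n = log₂(3.405) = 1.768 half-value layers.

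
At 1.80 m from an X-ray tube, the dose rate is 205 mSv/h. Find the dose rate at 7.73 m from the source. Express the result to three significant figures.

By the inverse-square law, the rate at 7.73 m is
(1.80/7.73)² = 0.05422, so 205 × 0.05422 = 11.12 mSv/h.

11.1 mSv/h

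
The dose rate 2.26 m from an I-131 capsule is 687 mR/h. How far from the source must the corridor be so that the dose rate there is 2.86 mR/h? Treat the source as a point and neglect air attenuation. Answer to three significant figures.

Intensity scales as (d₁/d₂)², so d₂ = d₁·√(I₁/I₂).
I₁/I₂ = 687/2.86 = 240.2, so d₂ = 2.26 × √240.2 = 35.03 m.

35.0 m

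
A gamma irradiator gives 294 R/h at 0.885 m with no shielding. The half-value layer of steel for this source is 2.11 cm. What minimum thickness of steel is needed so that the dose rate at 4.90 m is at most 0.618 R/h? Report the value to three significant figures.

8.35 cm

At 4.90 m, distance alone gives 294 × (0.885/4.90)² = 294 × 0.03262 = 9.590 R/h.
Further attenuation needed: 9.590/0.618 = 15.52.
n = log₂(15.52) = 3.956 half-value layers.
Thickness = 3.956 × 2.11 cm = 8.347 cm.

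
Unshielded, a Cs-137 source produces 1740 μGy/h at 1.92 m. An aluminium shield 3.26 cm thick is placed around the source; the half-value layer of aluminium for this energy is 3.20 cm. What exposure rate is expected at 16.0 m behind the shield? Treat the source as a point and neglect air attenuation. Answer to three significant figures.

Distance alone: (1.92/16.0)² = 0.01440, so 1740 × 0.01440 = 25.06 μGy/h.
Shield: 3.26/3.20 = 1.019 half-value layers → attenuation 2^(−1.019) = 0.4935.
Combined: 25.06 × 0.4935 = 12.37 μGy/h.

12.4 μGy/h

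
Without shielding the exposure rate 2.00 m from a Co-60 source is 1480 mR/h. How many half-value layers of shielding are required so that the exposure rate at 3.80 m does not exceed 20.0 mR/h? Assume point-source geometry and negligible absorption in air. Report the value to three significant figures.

At 3.80 m, distance alone gives (2.00/3.80)² = 0.2770, so 1480 × 0.2770 = 410.0 mR/h.
Further attenuation needed: 410.0/20.0 = 20.50.
n = log₂(20.50) = 4.358 half-value layers.

4.36 half-value layers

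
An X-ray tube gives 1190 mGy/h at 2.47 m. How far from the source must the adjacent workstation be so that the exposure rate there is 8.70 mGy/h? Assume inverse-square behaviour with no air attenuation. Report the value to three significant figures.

28.9 m

Since intensity falls as 1/r², d₂ = d₁·√(I₁/I₂).
I₁/I₂ = 1190/8.70 = 136.8, so d₂ = 2.47 × √136.8 = 28.89 m.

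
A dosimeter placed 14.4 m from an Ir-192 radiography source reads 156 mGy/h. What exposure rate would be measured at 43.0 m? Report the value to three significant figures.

17.5 mGy/h

Intensity scales as (d₁/d₂)², so scaling from 14.4 m to 43.0 m:
156 × (14.4/43.0)² = 156 × 0.1121 = 17.49 mGy/h.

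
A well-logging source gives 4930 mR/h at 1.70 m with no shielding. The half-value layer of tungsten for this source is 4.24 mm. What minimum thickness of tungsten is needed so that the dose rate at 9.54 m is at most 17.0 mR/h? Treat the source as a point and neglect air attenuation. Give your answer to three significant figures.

At 9.54 m, distance alone gives (1.70/9.54)² = 0.03175, so 4930 × 0.03175 = 156.5 mR/h.
Further attenuation needed: 156.5/17.0 = 9.206.
n = log₂(9.206) = 3.203 half-value layers.
Thickness = 3.203 × 4.24 mm = 13.58 mm.

13.6 mm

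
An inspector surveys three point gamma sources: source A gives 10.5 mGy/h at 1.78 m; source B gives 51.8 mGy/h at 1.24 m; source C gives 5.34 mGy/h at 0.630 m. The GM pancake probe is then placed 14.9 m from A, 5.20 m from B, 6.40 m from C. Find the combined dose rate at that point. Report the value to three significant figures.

3.15 mGy/h

By superposition, sum each source's inverse-square contribution:
A: 10.5 × (1.78/14.9)² = 0.1499 mGy/h
B: 51.8 × (1.24/5.20)² = 2.946 mGy/h
C: 5.34 × (0.630/6.40)² = 0.05174 mGy/h
Total = 0.1499 + 2.946 + 0.05174 = 3.148 mGy/h.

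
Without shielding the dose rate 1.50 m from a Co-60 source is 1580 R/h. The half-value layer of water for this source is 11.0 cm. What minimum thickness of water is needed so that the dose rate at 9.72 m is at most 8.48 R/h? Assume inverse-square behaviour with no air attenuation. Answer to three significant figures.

At 9.72 m, distance alone gives (1.50/9.72)² = 0.02381, so 1580 × 0.02381 = 37.62 R/h.
Further attenuation needed: 37.62/8.48 = 4.436.
n = log₂(4.436) = 2.149 half-value layers.
Thickness = 2.149 × 11.0 cm = 23.64 cm.

23.6 cm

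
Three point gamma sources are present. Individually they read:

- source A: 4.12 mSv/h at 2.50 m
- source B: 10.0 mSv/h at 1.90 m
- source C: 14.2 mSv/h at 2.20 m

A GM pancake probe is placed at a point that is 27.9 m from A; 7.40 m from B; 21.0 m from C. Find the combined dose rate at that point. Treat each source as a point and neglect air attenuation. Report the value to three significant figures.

0.848 mSv/h

By superposition, sum each source's inverse-square contribution:
A: 4.12 × (2.50/27.9)² = 0.03308 mSv/h
B: 10.0 × (1.90/7.40)² = 0.6592 mSv/h
C: 14.2 × (2.20/21.0)² = 0.1558 mSv/h
Total = 0.03308 + 0.6592 + 0.1558 = 0.8481 mSv/h.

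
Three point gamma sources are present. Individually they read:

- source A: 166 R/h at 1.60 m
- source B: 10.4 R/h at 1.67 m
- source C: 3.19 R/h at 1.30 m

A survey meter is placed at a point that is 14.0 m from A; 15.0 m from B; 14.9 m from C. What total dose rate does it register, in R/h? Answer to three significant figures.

Each source contributes Iᵢ·(dᵢ/rᵢ)²; contributions add.
A: 166 × (1.60/14.0)² = 2.168 R/h
B: 10.4 × (1.67/15.0)² = 0.1289 R/h
C: 3.19 × (1.30/14.9)² = 0.02428 R/h
Total = 2.168 + 0.1289 + 0.02428 = 2.321 R/h.

2.32 R/h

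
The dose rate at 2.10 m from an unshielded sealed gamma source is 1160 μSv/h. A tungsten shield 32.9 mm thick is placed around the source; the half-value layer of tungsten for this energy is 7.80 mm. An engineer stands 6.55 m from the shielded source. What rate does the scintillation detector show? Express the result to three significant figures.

Distance alone: 1160 × (2.10/6.55)² = 1160 × 0.1028 = 119.2 μSv/h.
Shield: 32.9/7.80 = 4.218 half-value layers → attenuation 2^(−4.218) = 0.05373.
Combined: 119.2 × 0.05373 = 6.405 μSv/h.

6.41 μSv/h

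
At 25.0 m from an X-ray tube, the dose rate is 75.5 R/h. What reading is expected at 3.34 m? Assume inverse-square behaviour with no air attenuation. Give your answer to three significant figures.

Since intensity falls as 1/r², the rate at 3.34 m is
(25.0/3.34)² = 56.03, so 75.5 × 56.03 = 4230 R/h.

4230 R/h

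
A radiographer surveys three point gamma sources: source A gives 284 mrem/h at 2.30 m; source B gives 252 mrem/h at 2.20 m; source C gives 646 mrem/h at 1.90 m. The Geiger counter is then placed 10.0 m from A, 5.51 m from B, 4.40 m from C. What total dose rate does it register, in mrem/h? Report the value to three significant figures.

Each source contributes Iᵢ·(dᵢ/rᵢ)²; contributions add.
A: 284 × (2.30/10.0)² = 15.02 mrem/h
B: 252 × (2.20/5.51)² = 40.17 mrem/h
C: 646 × (1.90/4.40)² = 120.5 mrem/h
Total = 15.02 + 40.17 + 120.5 = 175.7 mrem/h.

176 mrem/h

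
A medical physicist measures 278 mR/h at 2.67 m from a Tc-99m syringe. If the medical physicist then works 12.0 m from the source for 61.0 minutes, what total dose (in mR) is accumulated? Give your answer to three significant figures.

By the inverse-square law, rate at 12.0 m:
(2.67/12.0)² = 0.04951, so 278 × 0.04951 = 13.76 mR/h.
Dose = rate × time = 13.76 mR/h × 1.017 h = 13.99 mR.

14.0 mR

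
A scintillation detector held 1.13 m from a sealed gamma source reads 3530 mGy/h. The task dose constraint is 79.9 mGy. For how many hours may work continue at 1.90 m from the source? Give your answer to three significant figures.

0.0640 h

Applying the 1/r² law, rate at 1.90 m:
3530 × (1.13/1.90)² = 3530 × 0.3537 = 1249 mGy/h.
Stay time = 79.9 mGy ÷ 1249 mGy/h = 0.06397 h.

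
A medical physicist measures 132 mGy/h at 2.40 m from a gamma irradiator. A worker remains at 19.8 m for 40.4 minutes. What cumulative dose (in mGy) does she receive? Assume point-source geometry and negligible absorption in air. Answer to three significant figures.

1.31 mGy

Applying the 1/r² law, rate at 19.8 m:
(2.40/19.8)² = 0.01469, so 132 × 0.01469 = 1.939 mGy/h.
Dose = rate × time = 1.939 mGy/h × 0.6733 h = 1.306 mGy.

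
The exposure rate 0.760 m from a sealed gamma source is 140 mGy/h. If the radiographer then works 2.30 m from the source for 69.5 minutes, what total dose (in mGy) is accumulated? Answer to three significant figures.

17.7 mGy

Using I₁d₁² = I₂d₂², rate at 2.30 m:
140 × (0.760/2.30)² = 140 × 0.1092 = 15.29 mGy/h.
Dose = rate × time = 15.29 mGy/h × 1.158 h = 17.71 mGy.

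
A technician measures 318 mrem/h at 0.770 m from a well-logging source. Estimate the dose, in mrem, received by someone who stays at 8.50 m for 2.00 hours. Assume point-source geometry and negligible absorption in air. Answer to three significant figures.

5.22 mrem

Intensity scales as (d₁/d₂)², so rate at 8.50 m:
318 × (0.770/8.50)² = 318 × 0.008206 = 2.610 mrem/h.
Dose = rate × time = 2.610 mrem/h × 2.000 h = 5.220 mrem.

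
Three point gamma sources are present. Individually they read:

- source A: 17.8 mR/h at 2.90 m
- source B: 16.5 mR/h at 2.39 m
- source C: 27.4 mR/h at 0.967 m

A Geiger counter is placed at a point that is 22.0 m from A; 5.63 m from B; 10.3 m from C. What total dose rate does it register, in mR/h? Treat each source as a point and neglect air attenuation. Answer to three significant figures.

3.52 mR/h

By superposition, sum each source's inverse-square contribution:
A: 17.8 × (2.90/22.0)² = 0.3093 mR/h
B: 16.5 × (2.39/5.63)² = 2.973 mR/h
C: 27.4 × (0.967/10.3)² = 0.2415 mR/h
Total = 0.3093 + 2.973 + 0.2415 = 3.524 mR/h.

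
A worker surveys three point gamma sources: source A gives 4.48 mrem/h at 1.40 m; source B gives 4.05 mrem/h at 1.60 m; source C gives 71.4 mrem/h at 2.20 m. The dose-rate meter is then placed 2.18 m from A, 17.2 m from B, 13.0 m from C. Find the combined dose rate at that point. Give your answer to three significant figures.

Each source contributes Iᵢ·(dᵢ/rᵢ)²; contributions add.
A: 4.48 × (1.40/2.18)² = 1.848 mrem/h
B: 4.05 × (1.60/17.2)² = 0.03505 mrem/h
C: 71.4 × (2.20/13.0)² = 2.045 mrem/h
Total = 1.848 + 0.03505 + 2.045 = 3.928 mrem/h.

3.93 mrem/h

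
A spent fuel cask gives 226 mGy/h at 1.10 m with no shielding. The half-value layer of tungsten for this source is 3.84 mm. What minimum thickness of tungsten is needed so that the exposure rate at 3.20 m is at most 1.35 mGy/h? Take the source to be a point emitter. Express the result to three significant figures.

At 3.20 m, distance alone gives (1.10/3.20)² = 0.1182, so 226 × 0.1182 = 26.71 mGy/h.
Further attenuation needed: 26.71/1.35 = 19.79.
n = log₂(19.79) = 4.307 half-value layers.
Thickness = 4.307 × 3.84 mm = 16.54 mm.

16.5 mm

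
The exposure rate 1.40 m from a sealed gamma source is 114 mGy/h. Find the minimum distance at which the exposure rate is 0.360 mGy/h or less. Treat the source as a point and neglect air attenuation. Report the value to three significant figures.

24.9 m

Since intensity falls as 1/r², d₂ = d₁·√(I₁/I₂).
I₁/I₂ = 114/0.360 = 316.7, so d₂ = 1.40 × √316.7 = 24.91 m.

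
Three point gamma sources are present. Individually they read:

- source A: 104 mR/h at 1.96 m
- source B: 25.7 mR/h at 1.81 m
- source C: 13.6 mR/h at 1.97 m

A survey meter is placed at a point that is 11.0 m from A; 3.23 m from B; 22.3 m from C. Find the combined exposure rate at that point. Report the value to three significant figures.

By superposition, sum each source's inverse-square contribution:
A: 104 × (1.96/11.0)² = 3.302 mR/h
B: 25.7 × (1.81/3.23)² = 8.070 mR/h
C: 13.6 × (1.97/22.3)² = 0.1061 mR/h
Total = 3.302 + 8.070 + 0.1061 = 11.48 mR/h.

11.5 mR/h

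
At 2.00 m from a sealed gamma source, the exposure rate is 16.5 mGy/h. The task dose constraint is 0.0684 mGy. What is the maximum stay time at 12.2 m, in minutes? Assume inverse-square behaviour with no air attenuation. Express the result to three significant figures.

9.26 min

Applying the 1/r² law, rate at 12.2 m:
16.5 × (2.00/12.2)² = 16.5 × 0.02687 = 0.4434 mGy/h.
Stay time = 0.0684 mGy ÷ 0.4434 mGy/h = 0.1543 h = 9.258 min.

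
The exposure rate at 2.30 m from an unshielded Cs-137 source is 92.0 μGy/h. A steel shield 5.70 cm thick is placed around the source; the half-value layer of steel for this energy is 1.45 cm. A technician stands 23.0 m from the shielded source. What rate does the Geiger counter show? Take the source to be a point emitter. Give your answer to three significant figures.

0.0603 μGy/h

Distance alone: 92.0 × (2.30/23.0)² = 92.0 × 0.01000 = 0.9200 μGy/h.
Shield: 5.70/1.45 = 3.931 half-value layers → attenuation 2^(−3.931) = 0.06556.
Combined: 0.9200 × 0.06556 = 0.06032 μGy/h.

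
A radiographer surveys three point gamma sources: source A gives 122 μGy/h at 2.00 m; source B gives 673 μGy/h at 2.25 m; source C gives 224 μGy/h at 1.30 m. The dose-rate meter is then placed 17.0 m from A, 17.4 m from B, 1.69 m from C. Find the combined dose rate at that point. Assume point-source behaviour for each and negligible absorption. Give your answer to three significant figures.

145 μGy/h

By superposition, sum each source's inverse-square contribution:
A: 122 × (2.00/17.0)² = 1.689 μGy/h
B: 673 × (2.25/17.4)² = 11.25 μGy/h
C: 224 × (1.30/1.69)² = 132.5 μGy/h
Total = 1.689 + 11.25 + 132.5 = 145.4 μGy/h.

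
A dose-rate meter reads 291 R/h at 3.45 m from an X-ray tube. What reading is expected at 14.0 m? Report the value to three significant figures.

Intensity scales as (d₁/d₂)², so the rate at 14.0 m is
(3.45/14.0)² = 0.06073, so 291 × 0.06073 = 17.67 R/h.

17.7 R/h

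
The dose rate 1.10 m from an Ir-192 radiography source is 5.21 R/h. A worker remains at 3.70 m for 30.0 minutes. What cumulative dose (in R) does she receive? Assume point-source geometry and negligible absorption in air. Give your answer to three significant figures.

Intensity scales as (d₁/d₂)², so rate at 3.70 m:
5.21 × (1.10/3.70)² = 5.21 × 0.08839 = 0.4605 R/h.
Dose = rate × time = 0.4605 R/h × 0.5000 h = 0.2303 R.

0.230 R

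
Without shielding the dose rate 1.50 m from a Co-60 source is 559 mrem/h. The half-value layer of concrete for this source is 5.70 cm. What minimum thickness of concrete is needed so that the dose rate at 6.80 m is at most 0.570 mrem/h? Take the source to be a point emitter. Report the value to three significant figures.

31.8 cm

At 6.80 m, distance alone gives (1.50/6.80)² = 0.04866, so 559 × 0.04866 = 27.20 mrem/h.
Further attenuation needed: 27.20/0.570 = 47.72.
n = log₂(47.72) = 5.577 half-value layers.
Thickness = 5.577 × 5.70 cm = 31.79 cm.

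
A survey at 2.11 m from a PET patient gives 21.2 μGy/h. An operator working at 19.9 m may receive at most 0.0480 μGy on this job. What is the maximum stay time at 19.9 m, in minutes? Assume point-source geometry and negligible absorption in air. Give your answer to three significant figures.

12.1 min

Intensity scales as (d₁/d₂)², so rate at 19.9 m:
(2.11/19.9)² = 0.01124, so 21.2 × 0.01124 = 0.2383 μGy/h.
Stay time = 0.0480 μGy ÷ 0.2383 μGy/h = 0.2014 h = 12.08 min.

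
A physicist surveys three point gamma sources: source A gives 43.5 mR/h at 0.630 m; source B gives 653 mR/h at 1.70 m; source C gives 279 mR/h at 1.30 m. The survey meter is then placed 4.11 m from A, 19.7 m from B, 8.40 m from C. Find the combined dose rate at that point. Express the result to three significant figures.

12.6 mR/h

By superposition, sum each source's inverse-square contribution:
A: 43.5 × (0.630/4.11)² = 1.022 mR/h
B: 653 × (1.70/19.7)² = 4.863 mR/h
C: 279 × (1.30/8.40)² = 6.682 mR/h
Total = 1.022 + 4.863 + 6.682 = 12.57 mR/h.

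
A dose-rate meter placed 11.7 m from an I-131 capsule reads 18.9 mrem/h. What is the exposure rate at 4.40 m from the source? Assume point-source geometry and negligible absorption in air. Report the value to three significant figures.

134 mrem/h

Intensity scales as (d₁/d₂)², so scaling from 11.7 m to 4.40 m:
18.9 × (11.7/4.40)² = 18.9 × 7.071 = 133.6 mrem/h.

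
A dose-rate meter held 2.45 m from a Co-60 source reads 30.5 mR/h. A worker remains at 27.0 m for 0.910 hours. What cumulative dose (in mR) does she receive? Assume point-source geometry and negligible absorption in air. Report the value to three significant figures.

0.229 mR

By the inverse-square law, rate at 27.0 m:
(2.45/27.0)² = 0.008234, so 30.5 × 0.008234 = 0.2511 mR/h.
Dose = rate × time = 0.2511 mR/h × 0.9100 h = 0.2285 mR.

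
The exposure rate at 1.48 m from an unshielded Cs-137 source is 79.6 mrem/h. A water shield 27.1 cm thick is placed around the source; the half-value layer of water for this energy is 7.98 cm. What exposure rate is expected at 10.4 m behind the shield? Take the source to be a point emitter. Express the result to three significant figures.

0.153 mrem/h

Distance alone: 79.6 × (1.48/10.4)² = 79.6 × 0.02025 = 1.612 mrem/h.
Shield: 27.1/7.98 = 3.396 half-value layers → attenuation 2^(−3.396) = 0.09500.
Combined: 1.612 × 0.09500 = 0.1531 mrem/h.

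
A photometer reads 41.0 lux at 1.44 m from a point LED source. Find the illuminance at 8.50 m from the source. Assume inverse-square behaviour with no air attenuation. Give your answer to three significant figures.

By the inverse-square law, the rate at 8.50 m is
(1.44/8.50)² = 0.02870, so 41.0 × 0.02870 = 1.177 lux.

1.18 lux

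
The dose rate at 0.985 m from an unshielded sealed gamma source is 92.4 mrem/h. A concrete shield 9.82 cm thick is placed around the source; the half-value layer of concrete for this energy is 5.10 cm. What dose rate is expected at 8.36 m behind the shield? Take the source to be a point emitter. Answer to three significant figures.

0.338 mrem/h

Distance alone: 92.4 × (0.985/8.36)² = 92.4 × 0.01388 = 1.283 mrem/h.
Shield: 9.82/5.10 = 1.925 half-value layers → attenuation 2^(−1.925) = 0.2633.
Combined: 1.283 × 0.2633 = 0.3378 mrem/h.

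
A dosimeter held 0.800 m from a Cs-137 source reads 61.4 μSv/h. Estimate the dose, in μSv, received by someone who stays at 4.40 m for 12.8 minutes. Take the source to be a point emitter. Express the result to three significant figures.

Since intensity falls as 1/r², rate at 4.40 m:
61.4 × (0.800/4.40)² = 61.4 × 0.03306 = 2.030 μSv/h.
Dose = rate × time = 2.030 μSv/h × 0.2133 h = 0.4330 μSv.

0.433 μSv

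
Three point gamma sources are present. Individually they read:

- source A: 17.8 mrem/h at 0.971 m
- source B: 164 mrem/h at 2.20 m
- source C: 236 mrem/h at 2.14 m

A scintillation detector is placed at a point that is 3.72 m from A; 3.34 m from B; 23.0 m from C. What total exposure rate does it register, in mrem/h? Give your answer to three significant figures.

74.4 mrem/h

Each source contributes Iᵢ·(dᵢ/rᵢ)²; contributions add.
A: 17.8 × (0.971/3.72)² = 1.213 mrem/h
B: 164 × (2.20/3.34)² = 71.15 mrem/h
C: 236 × (2.14/23.0)² = 2.043 mrem/h
Total = 1.213 + 71.15 + 2.043 = 74.41 mrem/h.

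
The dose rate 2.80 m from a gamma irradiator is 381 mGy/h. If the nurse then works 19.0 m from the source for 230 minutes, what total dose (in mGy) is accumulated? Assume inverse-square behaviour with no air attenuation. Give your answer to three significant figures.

Intensity scales as (d₁/d₂)², so rate at 19.0 m:
(2.80/19.0)² = 0.02172, so 381 × 0.02172 = 8.275 mGy/h.
Dose = rate × time = 8.275 mGy/h × 3.833 h = 31.72 mGy.

31.7 mGy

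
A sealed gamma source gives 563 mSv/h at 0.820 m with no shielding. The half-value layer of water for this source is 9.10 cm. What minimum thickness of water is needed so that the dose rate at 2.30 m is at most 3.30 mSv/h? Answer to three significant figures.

At 2.30 m, distance alone gives 563 × (0.820/2.30)² = 563 × 0.1271 = 71.56 mSv/h.
Further attenuation needed: 71.56/3.30 = 21.68.
n = log₂(21.68) = 4.438 half-value layers.
Thickness = 4.438 × 9.10 cm = 40.39 cm.

40.4 cm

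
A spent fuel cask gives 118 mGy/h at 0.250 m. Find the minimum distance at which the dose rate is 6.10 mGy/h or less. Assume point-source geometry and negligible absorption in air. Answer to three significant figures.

1.10 m

By the inverse-square law, d₂ = d₁·√(I₁/I₂).
I₁/I₂ = 118/6.10 = 19.34, so d₂ = 0.250 × √19.34 = 1.099 m.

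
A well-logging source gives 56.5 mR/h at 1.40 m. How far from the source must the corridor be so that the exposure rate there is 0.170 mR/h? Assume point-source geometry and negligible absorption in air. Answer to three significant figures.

25.5 m

Using I₁d₁² = I₂d₂², d₂ = d₁·√(I₁/I₂).
I₁/I₂ = 56.5/0.170 = 332.4, so d₂ = 1.40 × √332.4 = 25.52 m.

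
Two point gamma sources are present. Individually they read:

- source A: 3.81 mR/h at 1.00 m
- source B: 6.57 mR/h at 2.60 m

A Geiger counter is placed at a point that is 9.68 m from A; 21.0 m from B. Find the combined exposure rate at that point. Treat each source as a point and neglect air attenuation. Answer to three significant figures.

0.141 mR/h

Each source contributes Iᵢ·(dᵢ/rᵢ)²; contributions add.
A: 3.81 × (1.00/9.68)² = 0.04066 mR/h
B: 6.57 × (2.60/21.0)² = 0.1007 mR/h
Total = 0.04066 + 0.1007 = 0.1414 mR/h.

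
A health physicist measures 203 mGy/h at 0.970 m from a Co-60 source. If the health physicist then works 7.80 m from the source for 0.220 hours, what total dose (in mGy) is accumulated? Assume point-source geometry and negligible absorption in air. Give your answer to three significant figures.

Using I₁d₁² = I₂d₂², rate at 7.80 m:
(0.970/7.80)² = 0.01547, so 203 × 0.01547 = 3.140 mGy/h.
Dose = rate × time = 3.140 mGy/h × 0.2200 h = 0.6908 mGy.

0.691 mGy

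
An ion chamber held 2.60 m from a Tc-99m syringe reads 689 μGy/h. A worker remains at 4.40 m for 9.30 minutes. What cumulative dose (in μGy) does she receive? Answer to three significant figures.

37.3 μGy

Using I₁d₁² = I₂d₂², rate at 4.40 m:
(2.60/4.40)² = 0.3492, so 689 × 0.3492 = 240.6 μGy/h.
Dose = rate × time = 240.6 μGy/h × 0.1550 h = 37.29 μGy.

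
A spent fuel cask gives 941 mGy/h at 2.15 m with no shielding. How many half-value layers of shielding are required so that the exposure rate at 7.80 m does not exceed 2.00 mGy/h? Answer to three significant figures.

5.16 half-value layers

At 7.80 m, distance alone gives (2.15/7.80)² = 0.07598, so 941 × 0.07598 = 71.50 mGy/h.
Further attenuation needed: 71.50/2.00 = 35.75.
n = log₂(35.75) = 5.160 half-value layers.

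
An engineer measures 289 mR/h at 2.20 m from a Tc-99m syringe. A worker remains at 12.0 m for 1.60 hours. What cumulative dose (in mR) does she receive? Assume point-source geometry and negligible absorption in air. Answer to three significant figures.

Using I₁d₁² = I₂d₂², rate at 12.0 m:
(2.20/12.0)² = 0.03361, so 289 × 0.03361 = 9.713 mR/h.
Dose = rate × time = 9.713 mR/h × 1.600 h = 15.54 mR.

15.5 mR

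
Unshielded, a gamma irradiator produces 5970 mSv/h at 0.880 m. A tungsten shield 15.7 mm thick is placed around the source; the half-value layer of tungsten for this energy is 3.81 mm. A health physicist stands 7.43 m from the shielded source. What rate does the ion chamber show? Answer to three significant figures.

4.81 mSv/h

Distance alone: 5970 × (0.880/7.43)² = 5970 × 0.01403 = 83.76 mSv/h.
Shield: 15.7/3.81 = 4.121 half-value layers → attenuation 2^(−4.121) = 0.05747.
Combined: 83.76 × 0.05747 = 4.814 mSv/h.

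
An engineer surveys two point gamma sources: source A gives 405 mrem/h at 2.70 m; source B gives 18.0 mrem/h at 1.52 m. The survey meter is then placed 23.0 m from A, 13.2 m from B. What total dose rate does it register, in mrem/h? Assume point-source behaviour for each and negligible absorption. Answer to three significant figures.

By superposition, sum each source's inverse-square contribution:
A: 405 × (2.70/23.0)² = 5.581 mrem/h
B: 18.0 × (1.52/13.2)² = 0.2387 mrem/h
Total = 5.581 + 0.2387 = 5.820 mrem/h.

5.82 mrem/h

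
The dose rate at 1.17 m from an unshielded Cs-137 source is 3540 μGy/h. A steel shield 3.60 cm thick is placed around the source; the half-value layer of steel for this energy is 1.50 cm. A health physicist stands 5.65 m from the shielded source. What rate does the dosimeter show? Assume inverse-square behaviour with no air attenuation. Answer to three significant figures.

Distance alone: (1.17/5.65)² = 0.04288, so 3540 × 0.04288 = 151.8 μGy/h.
Shield: 3.60/1.50 = 2.400 half-value layers → attenuation 2^(−2.400) = 0.1895.
Combined: 151.8 × 0.1895 = 28.77 μGy/h.

28.8 μGy/h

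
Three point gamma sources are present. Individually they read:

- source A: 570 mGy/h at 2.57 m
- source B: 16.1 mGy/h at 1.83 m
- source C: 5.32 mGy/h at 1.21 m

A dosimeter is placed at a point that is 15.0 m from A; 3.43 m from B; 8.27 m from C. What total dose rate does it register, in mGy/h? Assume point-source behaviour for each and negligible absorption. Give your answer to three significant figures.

By superposition, sum each source's inverse-square contribution:
A: 570 × (2.57/15.0)² = 16.73 mGy/h
B: 16.1 × (1.83/3.43)² = 4.583 mGy/h
C: 5.32 × (1.21/8.27)² = 0.1139 mGy/h
Total = 16.73 + 4.583 + 0.1139 = 21.43 mGy/h.

21.4 mGy/h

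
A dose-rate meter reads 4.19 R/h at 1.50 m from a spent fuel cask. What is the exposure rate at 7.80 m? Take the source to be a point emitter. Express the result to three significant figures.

0.155 R/h

Applying the 1/r² law, the rate at 7.80 m is
(1.50/7.80)² = 0.03698, so 4.19 × 0.03698 = 0.1549 R/h.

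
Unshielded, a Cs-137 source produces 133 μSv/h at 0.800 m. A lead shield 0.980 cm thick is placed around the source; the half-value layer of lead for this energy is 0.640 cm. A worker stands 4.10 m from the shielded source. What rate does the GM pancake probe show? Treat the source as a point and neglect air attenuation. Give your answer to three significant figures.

Distance alone: (0.800/4.10)² = 0.03807, so 133 × 0.03807 = 5.063 μSv/h.
Shield: 0.980/0.640 = 1.531 half-value layers → attenuation 2^(−1.531) = 0.3460.
Combined: 5.063 × 0.3460 = 1.752 μSv/h.

1.75 μSv/h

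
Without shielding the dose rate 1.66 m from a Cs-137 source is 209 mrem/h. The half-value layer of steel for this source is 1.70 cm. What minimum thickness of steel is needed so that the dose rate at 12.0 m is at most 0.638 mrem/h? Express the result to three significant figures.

At 12.0 m, distance alone gives 209 × (1.66/12.0)² = 209 × 0.01914 = 4.000 mrem/h.
Further attenuation needed: 4.000/0.638 = 6.270.
n = log₂(6.270) = 2.648 half-value layers.
Thickness = 2.648 × 1.70 cm = 4.502 cm.

4.50 cm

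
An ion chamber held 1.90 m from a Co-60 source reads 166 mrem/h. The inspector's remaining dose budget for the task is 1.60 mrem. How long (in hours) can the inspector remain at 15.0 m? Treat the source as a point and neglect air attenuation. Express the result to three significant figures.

0.601 h

By the inverse-square law, rate at 15.0 m:
(1.90/15.0)² = 0.01604, so 166 × 0.01604 = 2.663 mrem/h.
Stay time = 1.60 mrem ÷ 2.663 mrem/h = 0.6008 h.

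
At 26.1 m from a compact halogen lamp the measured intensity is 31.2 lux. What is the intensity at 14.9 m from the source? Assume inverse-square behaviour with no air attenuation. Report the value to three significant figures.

95.7 lux

Using I₁d₁² = I₂d₂², scaling from 26.1 m to 14.9 m:
(26.1/14.9)² = 3.068, so 31.2 × 3.068 = 95.72 lux.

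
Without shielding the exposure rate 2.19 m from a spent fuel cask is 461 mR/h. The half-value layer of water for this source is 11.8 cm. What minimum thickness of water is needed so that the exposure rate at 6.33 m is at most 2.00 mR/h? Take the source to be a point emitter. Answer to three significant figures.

At 6.33 m, distance alone gives (2.19/6.33)² = 0.1197, so 461 × 0.1197 = 55.18 mR/h.
Further attenuation needed: 55.18/2.00 = 27.59.
n = log₂(27.59) = 4.786 half-value layers.
Thickness = 4.786 × 11.8 cm = 56.47 cm.

56.5 cm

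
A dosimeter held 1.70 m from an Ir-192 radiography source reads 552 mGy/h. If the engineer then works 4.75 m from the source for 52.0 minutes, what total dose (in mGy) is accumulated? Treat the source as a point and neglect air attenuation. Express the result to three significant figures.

61.3 mGy

Using I₁d₁² = I₂d₂², rate at 4.75 m:
(1.70/4.75)² = 0.1281, so 552 × 0.1281 = 70.71 mGy/h.
Dose = rate × time = 70.71 mGy/h × 0.8667 h = 61.28 mGy.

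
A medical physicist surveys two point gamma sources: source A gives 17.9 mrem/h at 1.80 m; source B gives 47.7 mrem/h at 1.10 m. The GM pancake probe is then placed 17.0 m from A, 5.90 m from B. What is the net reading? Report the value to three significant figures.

1.86 mrem/h

Each source contributes Iᵢ·(dᵢ/rᵢ)²; contributions add.
A: 17.9 × (1.80/17.0)² = 0.2007 mrem/h
B: 47.7 × (1.10/5.90)² = 1.658 mrem/h
Total = 0.2007 + 1.658 = 1.859 mrem/h.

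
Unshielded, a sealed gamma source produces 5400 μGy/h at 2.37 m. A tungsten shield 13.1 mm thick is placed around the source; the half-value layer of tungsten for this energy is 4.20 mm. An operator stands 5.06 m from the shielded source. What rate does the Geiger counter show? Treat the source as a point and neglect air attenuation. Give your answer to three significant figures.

136 μGy/h

Distance alone: 5400 × (2.37/5.06)² = 5400 × 0.2194 = 1185 μGy/h.
Shield: 13.1/4.20 = 3.119 half-value layers → attenuation 2^(−3.119) = 0.1151.
Combined: 1185 × 0.1151 = 136.4 μGy/h.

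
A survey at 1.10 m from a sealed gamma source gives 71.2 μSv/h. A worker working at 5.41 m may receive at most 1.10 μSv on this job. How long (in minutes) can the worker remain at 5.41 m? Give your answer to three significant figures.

Since intensity falls as 1/r², rate at 5.41 m:
71.2 × (1.10/5.41)² = 71.2 × 0.04134 = 2.943 μSv/h.
Stay time = 1.10 μSv ÷ 2.943 μSv/h = 0.3738 h = 22.43 min.

22.4 min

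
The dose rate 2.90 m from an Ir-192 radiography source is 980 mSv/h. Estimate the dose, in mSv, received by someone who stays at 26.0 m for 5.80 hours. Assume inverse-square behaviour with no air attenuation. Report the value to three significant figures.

By the inverse-square law, rate at 26.0 m:
980 × (2.90/26.0)² = 980 × 0.01244 = 12.19 mSv/h.
Dose = rate × time = 12.19 mSv/h × 5.800 h = 70.70 mSv.

70.7 mSv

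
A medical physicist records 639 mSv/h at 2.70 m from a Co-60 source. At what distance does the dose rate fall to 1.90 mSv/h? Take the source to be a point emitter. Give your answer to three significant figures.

49.5 m

Using I₁d₁² = I₂d₂², d₂ = d₁·√(I₁/I₂).
I₁/I₂ = 639/1.90 = 336.3, so d₂ = 2.70 × √336.3 = 49.51 m.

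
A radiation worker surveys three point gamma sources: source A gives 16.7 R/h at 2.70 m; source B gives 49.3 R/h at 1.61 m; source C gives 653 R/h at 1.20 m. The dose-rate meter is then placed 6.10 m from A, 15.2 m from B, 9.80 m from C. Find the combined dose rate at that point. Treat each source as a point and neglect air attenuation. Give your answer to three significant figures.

13.6 R/h

By superposition, sum each source's inverse-square contribution:
A: 16.7 × (2.70/6.10)² = 3.272 R/h
B: 49.3 × (1.61/15.2)² = 0.5531 R/h
C: 653 × (1.20/9.80)² = 9.791 R/h
Total = 3.272 + 0.5531 + 9.791 = 13.62 R/h.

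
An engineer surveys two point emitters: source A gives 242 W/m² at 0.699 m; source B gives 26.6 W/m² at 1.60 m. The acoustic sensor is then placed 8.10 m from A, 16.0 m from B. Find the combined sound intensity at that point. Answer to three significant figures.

2.07 W/m²

Each source contributes Iᵢ·(dᵢ/rᵢ)²; contributions add.
A: 242 × (0.699/8.10)² = 1.802 W/m²
B: 26.6 × (1.60/16.0)² = 0.2660 W/m²
Total = 1.802 + 0.2660 = 2.068 W/m².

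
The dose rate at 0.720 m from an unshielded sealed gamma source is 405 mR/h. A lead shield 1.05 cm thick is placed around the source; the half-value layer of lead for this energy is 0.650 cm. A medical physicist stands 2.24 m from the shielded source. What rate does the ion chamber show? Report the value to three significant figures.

13.7 mR/h

Distance alone: 405 × (0.720/2.24)² = 405 × 0.1033 = 41.84 mR/h.
Shield: 1.05/0.650 = 1.615 half-value layers → attenuation 2^(−1.615) = 0.3265.
Combined: 41.84 × 0.3265 = 13.66 mR/h.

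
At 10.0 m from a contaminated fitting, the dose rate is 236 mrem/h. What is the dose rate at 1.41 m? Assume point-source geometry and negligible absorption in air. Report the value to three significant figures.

By the inverse-square law, the rate at 1.41 m is
236 × (10.0/1.41)² = 236 × 50.30 = 11870 mrem/h.

11900 mrem/h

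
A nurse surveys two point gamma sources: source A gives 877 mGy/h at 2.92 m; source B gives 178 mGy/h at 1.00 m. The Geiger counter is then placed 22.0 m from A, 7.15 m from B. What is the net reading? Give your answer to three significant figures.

18.9 mGy/h

By superposition, sum each source's inverse-square contribution:
A: 877 × (2.92/22.0)² = 15.45 mGy/h
B: 178 × (1.00/7.15)² = 3.482 mGy/h
Total = 15.45 + 3.482 = 18.93 mGy/h.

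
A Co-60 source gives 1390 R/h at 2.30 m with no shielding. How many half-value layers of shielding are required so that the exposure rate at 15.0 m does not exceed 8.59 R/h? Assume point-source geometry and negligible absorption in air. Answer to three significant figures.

1.93 half-value layers

At 15.0 m, distance alone gives 1390 × (2.30/15.0)² = 1390 × 0.02351 = 32.68 R/h.
Further attenuation needed: 32.68/8.59 = 3.804.
n = log₂(3.804) = 1.928 half-value layers.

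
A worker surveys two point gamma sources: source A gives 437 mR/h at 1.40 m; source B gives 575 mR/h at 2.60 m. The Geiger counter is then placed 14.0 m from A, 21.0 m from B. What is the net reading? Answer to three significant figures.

Each source contributes Iᵢ·(dᵢ/rᵢ)²; contributions add.
A: 437 × (1.40/14.0)² = 4.370 mR/h
B: 575 × (2.60/21.0)² = 8.814 mR/h
Total = 4.370 + 8.814 = 13.18 mR/h.

13.2 mR/h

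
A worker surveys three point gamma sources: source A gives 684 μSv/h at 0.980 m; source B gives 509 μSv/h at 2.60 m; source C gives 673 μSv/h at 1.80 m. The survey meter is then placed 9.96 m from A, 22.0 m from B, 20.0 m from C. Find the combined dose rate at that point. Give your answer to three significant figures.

Each source contributes Iᵢ·(dᵢ/rᵢ)²; contributions add.
A: 684 × (0.980/9.96)² = 6.622 μSv/h
B: 509 × (2.60/22.0)² = 7.109 μSv/h
C: 673 × (1.80/20.0)² = 5.451 μSv/h
Total = 6.622 + 7.109 + 5.451 = 19.18 μSv/h.

19.2 μSv/h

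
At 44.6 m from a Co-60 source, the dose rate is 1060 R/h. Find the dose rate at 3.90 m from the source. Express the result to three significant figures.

139000 R/h

Using I₁d₁² = I₂d₂², the rate at 3.90 m is
(44.6/3.90)² = 130.8, so 1060 × 130.8 = 138600 R/h.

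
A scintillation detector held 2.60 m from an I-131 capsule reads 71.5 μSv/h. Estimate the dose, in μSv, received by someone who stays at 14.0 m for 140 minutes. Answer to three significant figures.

5.75 μSv

By the inverse-square law, rate at 14.0 m:
71.5 × (2.60/14.0)² = 71.5 × 0.03449 = 2.466 μSv/h.
Dose = rate × time = 2.466 μSv/h × 2.333 h = 5.753 μSv.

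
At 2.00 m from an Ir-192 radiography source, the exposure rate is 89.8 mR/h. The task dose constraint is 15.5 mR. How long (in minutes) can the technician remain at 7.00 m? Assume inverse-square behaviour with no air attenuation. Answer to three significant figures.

127 min

Since intensity falls as 1/r², rate at 7.00 m:
89.8 × (2.00/7.00)² = 89.8 × 0.08163 = 7.330 mR/h.
Stay time = 15.5 mR ÷ 7.330 mR/h = 2.115 h = 126.9 min.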